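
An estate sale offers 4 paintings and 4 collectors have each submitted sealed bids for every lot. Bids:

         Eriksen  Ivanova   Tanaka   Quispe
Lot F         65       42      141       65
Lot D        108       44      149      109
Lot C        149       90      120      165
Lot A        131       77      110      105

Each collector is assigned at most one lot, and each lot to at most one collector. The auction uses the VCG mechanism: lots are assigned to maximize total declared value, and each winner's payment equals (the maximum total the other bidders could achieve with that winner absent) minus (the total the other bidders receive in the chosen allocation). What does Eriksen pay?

Efficient allocation: Eriksen→Lot D ($108), Ivanova→Lot A ($77), Tanaka→Lot F ($141), Quispe→Lot C ($165); total welfare W = $491.
Eriksen receives Lot D at value $108, so the others get W − 108 = $383.
Without Eriksen: best allocation of the remaining 3 bidders over all 4 lots is Ivanova→Lot A ($77), Tanaka→Lot D ($149), Quispe→Lot C ($165), total $391.
VCG payment = (others' best without Eriksen) − (others' welfare with Eriksen) = 391 − 383 = $8.

Eriksen pays $8.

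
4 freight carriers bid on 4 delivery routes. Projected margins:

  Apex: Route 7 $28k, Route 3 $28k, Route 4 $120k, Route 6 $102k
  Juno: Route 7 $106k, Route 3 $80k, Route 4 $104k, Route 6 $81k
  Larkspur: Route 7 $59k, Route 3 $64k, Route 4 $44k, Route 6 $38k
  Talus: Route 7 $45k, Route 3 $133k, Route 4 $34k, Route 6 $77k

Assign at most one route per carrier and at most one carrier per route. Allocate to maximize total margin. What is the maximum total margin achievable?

Maximum total: $398k

Treat this as an assignment problem: match each carrier to one route.
Optimal: Apex→Route 6 ($102k), Juno→Route 4 ($104k), Larkspur→Route 7 ($59k), Talus→Route 3 ($133k) — total 102+104+59+133 = $398k.
Row-greedy (each carrier in turn takes its best remaining route) gives $367k, worse by 31.
Swapping Apex↔Talus (Apex→Route 3 $28k, Talus→Route 6 $77k) loses 130.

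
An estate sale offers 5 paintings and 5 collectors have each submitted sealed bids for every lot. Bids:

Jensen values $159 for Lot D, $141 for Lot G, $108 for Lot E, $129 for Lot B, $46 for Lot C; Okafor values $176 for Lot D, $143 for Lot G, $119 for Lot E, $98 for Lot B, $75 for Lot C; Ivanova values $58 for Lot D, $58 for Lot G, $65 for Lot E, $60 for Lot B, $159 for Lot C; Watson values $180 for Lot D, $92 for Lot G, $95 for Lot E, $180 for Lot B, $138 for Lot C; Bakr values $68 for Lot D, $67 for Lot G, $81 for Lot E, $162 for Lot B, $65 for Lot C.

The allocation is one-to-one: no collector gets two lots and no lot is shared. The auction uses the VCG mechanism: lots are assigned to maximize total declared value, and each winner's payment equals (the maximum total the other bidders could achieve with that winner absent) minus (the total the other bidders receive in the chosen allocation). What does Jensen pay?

Efficient allocation: Jensen→Lot G ($141), Okafor→Lot E ($119), Ivanova→Lot C ($159), Watson→Lot D ($180), Bakr→Lot B ($162); total welfare W = $761.
Jensen receives Lot G at value $141, so the others get W − 141 = $620.
Without Jensen: best allocation of the remaining 4 bidders over all 5 lots is Okafor→Lot G ($143), Ivanova→Lot C ($159), Watson→Lot D ($180), Bakr→Lot B ($162), total $644.
VCG payment = (others' best without Jensen) − (others' welfare with Jensen) = 644 − 620 = $24.

Jensen pays $24.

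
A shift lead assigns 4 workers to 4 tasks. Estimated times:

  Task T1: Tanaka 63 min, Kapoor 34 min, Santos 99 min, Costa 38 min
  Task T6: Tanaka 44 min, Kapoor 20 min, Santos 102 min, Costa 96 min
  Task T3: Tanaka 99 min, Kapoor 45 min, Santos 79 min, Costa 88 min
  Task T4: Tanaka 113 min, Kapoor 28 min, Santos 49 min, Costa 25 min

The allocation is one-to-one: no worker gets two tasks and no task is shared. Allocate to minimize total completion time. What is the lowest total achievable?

Optimal: Tanaka→Task T6 (44 min), Kapoor→Task T3 (45 min), Santos→Task T4 (49 min), Costa→Task T1 (38 min) — total 44+45+49+38 = 176 min.
Column-greedy (each task in turn goes to its cheapest remaining worker) gives 182 min, worse by 6.
Next-best assignment: Tanaka→Task T6, Kapoor→Task T1, Santos→Task T3, Costa→Task T4 = 182 min.
Swapping Costa↔Santos (Costa→Task T4 25 min, Santos→Task T1 99 min) adds 37.
No other one-to-one assignment undercuts 176 min.

Min total: 176 min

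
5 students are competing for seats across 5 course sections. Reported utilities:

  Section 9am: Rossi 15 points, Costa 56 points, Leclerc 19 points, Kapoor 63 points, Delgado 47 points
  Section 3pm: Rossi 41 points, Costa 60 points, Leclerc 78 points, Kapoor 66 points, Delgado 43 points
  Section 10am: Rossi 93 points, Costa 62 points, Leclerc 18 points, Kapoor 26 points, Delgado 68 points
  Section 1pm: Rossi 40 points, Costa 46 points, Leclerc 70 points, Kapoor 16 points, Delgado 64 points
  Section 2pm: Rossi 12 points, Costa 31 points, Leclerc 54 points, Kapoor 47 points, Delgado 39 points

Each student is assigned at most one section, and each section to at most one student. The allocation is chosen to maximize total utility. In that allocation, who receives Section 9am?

Optimal: Rossi→Section 10am (93 points), Costa→Section 9am (56 points), Leclerc→Section 3pm (78 points), Kapoor→Section 2pm (47 points), Delgado→Section 1pm (64 points) — total 93+56+78+47+64 = 338 points.
Row-greedy (each student in turn takes its best remaining section) gives 325 points, worse by 13.
Checked against all permutations: 338 points is optimal.
Costa's own top section is Section 10am (62 points), but forcing Costa→Section 10am and reassigning the rest optimally gives only 284 points — worse by 54.

Costa receives Section 9am.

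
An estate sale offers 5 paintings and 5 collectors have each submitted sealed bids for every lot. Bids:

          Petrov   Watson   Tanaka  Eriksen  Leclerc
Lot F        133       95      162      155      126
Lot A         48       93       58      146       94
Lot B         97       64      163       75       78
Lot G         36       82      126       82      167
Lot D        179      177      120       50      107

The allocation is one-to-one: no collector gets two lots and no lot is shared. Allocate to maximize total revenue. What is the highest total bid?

Optimal: Petrov→Lot F ($133), Watson→Lot D ($177), Tanaka→Lot B ($163), Eriksen→Lot A ($146), Leclerc→Lot G ($167) — total 133+177+163+146+167 = $786.
Row-greedy (each collector in turn takes its best remaining lot) gives $750, worse by 36.
Next-best assignment: Petrov→Lot D, Watson→Lot A, Tanaka→Lot B, Eriksen→Lot F, Leclerc→Lot G = $757.

Maximum total: $786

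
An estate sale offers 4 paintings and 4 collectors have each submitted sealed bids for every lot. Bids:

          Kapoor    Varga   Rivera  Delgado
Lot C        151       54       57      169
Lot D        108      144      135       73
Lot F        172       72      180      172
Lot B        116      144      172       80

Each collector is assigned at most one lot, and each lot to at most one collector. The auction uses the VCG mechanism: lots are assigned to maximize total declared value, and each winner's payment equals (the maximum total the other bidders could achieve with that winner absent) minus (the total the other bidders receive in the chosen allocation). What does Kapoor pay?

Kapoor pays $8.

Efficient allocation: Kapoor→Lot F ($172), Varga→Lot D ($144), Rivera→Lot B ($172), Delgado→Lot C ($169); total welfare W = $657.
Kapoor receives Lot F at value $172, so the others get W − 172 = $485.
Without Kapoor: best allocation of the remaining 3 bidders over all 4 lots is Varga→Lot D ($144), Rivera→Lot F ($180), Delgado→Lot C ($169), total $493.
VCG payment = (others' best without Kapoor) − (others' welfare with Kapoor) = 493 − 485 = $8.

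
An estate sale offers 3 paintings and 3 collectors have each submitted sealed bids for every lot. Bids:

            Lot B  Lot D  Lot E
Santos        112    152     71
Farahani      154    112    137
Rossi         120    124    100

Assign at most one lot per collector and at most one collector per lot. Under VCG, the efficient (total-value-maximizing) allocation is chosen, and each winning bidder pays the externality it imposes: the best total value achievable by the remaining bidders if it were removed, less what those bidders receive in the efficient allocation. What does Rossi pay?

Efficient allocation: Santos→Lot D ($152), Farahani→Lot E ($137), Rossi→Lot B ($120); total welfare W = $409.
Rossi receives Lot B at value $120, so the others get W − 120 = $289.
Without Rossi: best allocation of the remaining 2 bidders over all 3 lots is Santos→Lot D ($152), Farahani→Lot B ($154), total $306.
VCG payment = (others' best without Rossi) − (others' welfare with Rossi) = 306 − 289 = $17.

Rossi pays $17.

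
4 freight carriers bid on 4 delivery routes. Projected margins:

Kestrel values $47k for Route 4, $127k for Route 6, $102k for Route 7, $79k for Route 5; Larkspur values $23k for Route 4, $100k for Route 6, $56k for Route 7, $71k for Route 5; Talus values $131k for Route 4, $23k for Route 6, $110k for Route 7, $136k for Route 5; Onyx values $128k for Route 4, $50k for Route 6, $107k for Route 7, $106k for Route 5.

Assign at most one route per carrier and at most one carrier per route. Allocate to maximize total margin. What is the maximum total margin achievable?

Maximum total: $466k

Optimal: Kestrel→Route 7 ($102k), Larkspur→Route 6 ($100k), Talus→Route 5 ($136k), Onyx→Route 4 ($128k) — total 102+100+136+128 = $466k.
Next-best assignment: Kestrel→Route 6, Larkspur→Route 7, Talus→Route 5, Onyx→Route 4 = $447k.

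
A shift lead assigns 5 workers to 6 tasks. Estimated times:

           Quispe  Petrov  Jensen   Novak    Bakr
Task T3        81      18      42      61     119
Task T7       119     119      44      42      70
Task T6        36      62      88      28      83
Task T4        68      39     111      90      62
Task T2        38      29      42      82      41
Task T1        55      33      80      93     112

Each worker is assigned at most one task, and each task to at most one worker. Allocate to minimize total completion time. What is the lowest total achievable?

Min total: 186 min

Treat this as an assignment problem: match each worker to one task.
Optimal: Quispe→Task T1 (55 min), Petrov→Task T3 (18 min), Jensen→Task T7 (44 min), Novak→Task T6 (28 min), Bakr→Task T2 (41 min) — total 55+18+44+28+41 = 186 min.
Min-entry greedy (repeatedly take the single cheapest remaining cell) gives 190 min, worse by 4.
Next-best assignment: Quispe→Task T2, Petrov→Task T3, Jensen→Task T7, Novak→Task T6, Bakr→Task T4 = 190 min.
Swapping Petrov↔Quispe (Petrov→Task T1 33 min, Quispe→Task T3 81 min) adds 41.
Checked against all permutations: 186 min is optimal.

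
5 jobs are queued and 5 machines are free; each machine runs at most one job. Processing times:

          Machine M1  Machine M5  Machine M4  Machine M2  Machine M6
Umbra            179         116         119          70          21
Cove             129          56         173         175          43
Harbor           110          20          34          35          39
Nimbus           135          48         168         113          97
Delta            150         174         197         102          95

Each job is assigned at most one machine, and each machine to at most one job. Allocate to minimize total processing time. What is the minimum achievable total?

Minimum total: 334 min

Optimal: Umbra→Machine M6 (21 min), Cove→Machine M1 (129 min), Harbor→Machine M4 (34 min), Nimbus→Machine M5 (48 min), Delta→Machine M2 (102 min) — total 21+129+34+48+102 = 334 min.
Row-greedy (each job in turn takes its cheapest remaining machine) gives 374 min, worse by 40.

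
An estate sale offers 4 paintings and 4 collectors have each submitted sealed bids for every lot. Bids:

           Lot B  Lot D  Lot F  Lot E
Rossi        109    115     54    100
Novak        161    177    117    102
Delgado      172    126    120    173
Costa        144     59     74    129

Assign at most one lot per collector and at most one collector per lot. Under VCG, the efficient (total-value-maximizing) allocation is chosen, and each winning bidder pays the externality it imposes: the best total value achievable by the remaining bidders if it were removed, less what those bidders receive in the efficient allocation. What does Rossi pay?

Rossi pays $60.

Efficient allocation: Rossi→Lot D ($115), Novak→Lot F ($117), Delgado→Lot E ($173), Costa→Lot B ($144); total welfare W = $549.
Rossi receives Lot D at value $115, so the others get W − 115 = $434.
Without Rossi: best allocation of the remaining 3 bidders over all 4 lots is Novak→Lot D ($177), Delgado→Lot E ($173), Costa→Lot B ($144), total $494.
VCG payment = (others' best without Rossi) − (others' welfare with Rossi) = 494 − 434 = $60.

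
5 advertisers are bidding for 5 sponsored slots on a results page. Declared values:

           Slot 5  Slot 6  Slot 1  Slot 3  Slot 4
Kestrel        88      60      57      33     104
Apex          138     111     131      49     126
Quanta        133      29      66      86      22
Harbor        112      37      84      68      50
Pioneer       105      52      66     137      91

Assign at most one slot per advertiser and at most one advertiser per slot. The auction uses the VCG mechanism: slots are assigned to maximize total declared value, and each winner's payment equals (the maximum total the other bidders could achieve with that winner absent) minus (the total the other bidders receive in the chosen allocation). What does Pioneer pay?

Pioneer pays $4.

Efficient allocation: Kestrel→Slot 4 ($104), Apex→Slot 6 ($111), Quanta→Slot 5 ($133), Harbor→Slot 1 ($84), Pioneer→Slot 3 ($137); total welfare W = $569.
Pioneer receives Slot 3 at value $137, so the others get W − 137 = $432.
Without Pioneer: best allocation of the remaining 4 bidders over all 5 slots is Kestrel→Slot 4 ($104), Apex→Slot 1 ($131), Quanta→Slot 5 ($133), Harbor→Slot 3 ($68), total $436.
VCG payment = (others' best without Pioneer) − (others' welfare with Pioneer) = 436 − 432 = $4.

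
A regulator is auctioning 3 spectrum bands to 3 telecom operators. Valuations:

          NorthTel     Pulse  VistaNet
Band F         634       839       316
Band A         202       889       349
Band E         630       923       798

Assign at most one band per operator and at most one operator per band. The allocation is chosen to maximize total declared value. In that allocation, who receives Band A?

Optimal: NorthTel→Band F ($634M), Pulse→Band A ($889M), VistaNet→Band E ($798M) — total 634+889+798 = $2321M.
Row-greedy (each operator in turn takes its best remaining band) gives $1906M, worse by 415.
Next-best assignment: NorthTel→Band F, Pulse→Band E, VistaNet→Band A = $1906M.
Swapping VistaNet↔NorthTel (VistaNet→Band F $316M, NorthTel→Band E $630M) loses 486.
Pulse's own top band is Band E ($923M), but forcing Pulse→Band E and reassigning the rest optimally gives only $1906M — worse by 415.

Pulse receives Band A.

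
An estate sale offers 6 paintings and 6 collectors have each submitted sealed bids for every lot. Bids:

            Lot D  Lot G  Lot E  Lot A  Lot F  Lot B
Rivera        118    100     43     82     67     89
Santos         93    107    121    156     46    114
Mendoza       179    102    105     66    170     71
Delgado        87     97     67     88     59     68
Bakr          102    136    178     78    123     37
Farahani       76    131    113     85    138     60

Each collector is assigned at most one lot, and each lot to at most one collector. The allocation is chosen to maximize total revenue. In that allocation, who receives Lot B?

Rivera receives Lot B.

This is the linear assignment problem.
Optimal: Rivera→Lot B ($89), Santos→Lot A ($156), Mendoza→Lot D ($179), Delgado→Lot G ($97), Bakr→Lot E ($178), Farahani→Lot F ($138) — total 89+156+179+97+178+138 = $837.
Max-entry greedy (repeatedly take the single best remaining cell) gives $819, worse by 18.
Swapping Bakr↔Rivera (Bakr→Lot B $37, Rivera→Lot E $43) loses 187.
Every other assignment is strictly worse.
Rivera's own top lot is Lot D ($118), but forcing Rivera→Lot D and reassigning the rest optimally gives only $821 — worse by 16.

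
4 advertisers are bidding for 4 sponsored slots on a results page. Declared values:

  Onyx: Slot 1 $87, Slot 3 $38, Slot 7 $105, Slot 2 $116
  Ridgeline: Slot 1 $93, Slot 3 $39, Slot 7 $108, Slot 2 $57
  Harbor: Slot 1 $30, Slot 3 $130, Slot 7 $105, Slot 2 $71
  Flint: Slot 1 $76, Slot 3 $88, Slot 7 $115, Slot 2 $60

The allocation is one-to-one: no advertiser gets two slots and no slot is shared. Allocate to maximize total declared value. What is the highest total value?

Optimal: Onyx→Slot 2 ($116), Ridgeline→Slot 1 ($93), Harbor→Slot 3 ($130), Flint→Slot 7 ($115) — total 116+93+130+115 = $454.
Row-greedy (each advertiser in turn takes its best remaining slot) gives $430, worse by 24.
Next-best assignment: Onyx→Slot 2, Ridgeline→Slot 7, Harbor→Slot 3, Flint→Slot 1 = $430.

Max total: $454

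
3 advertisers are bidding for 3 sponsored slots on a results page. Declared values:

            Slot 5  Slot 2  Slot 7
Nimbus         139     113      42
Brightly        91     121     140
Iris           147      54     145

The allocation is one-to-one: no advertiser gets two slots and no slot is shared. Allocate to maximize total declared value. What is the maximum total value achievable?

Maximum total: $405

Optimal: Nimbus→Slot 5 ($139), Brightly→Slot 2 ($121), Iris→Slot 7 ($145) — total 139+121+145 = $405.
Row-greedy (each advertiser in turn takes its best remaining slot) gives $333, worse by 72.
Swapping Iris↔Nimbus (Iris→Slot 5 $147, Nimbus→Slot 7 $42) loses 95.
Every other assignment is strictly worse.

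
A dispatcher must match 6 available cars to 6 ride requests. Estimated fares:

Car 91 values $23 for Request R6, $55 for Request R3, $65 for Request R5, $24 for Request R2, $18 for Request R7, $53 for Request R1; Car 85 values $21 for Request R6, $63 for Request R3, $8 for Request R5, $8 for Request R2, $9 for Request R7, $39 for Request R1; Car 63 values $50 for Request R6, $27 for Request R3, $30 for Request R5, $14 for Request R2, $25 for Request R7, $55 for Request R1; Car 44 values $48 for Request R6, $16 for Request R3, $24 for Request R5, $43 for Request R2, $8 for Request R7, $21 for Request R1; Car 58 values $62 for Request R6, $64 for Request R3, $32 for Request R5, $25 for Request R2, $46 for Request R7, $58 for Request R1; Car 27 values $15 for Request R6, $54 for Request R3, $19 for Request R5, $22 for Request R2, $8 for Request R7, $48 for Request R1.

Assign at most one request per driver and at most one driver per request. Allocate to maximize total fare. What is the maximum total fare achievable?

Optimal: Car 91→Request R5 ($65), Car 85→Request R3 ($63), Car 63→Request R6 ($50), Car 44→Request R2 ($43), Car 58→Request R7 ($46), Car 27→Request R1 ($48) — total 65+63+50+43+46+48 = $315.
Column-greedy (each request in turn goes to its best remaining driver) gives $306, worse by 9.
Swapping Car 63↔Car 91 (Car 63→Request R5 $30, Car 91→Request R6 $23) loses 62.

Maximum total: $315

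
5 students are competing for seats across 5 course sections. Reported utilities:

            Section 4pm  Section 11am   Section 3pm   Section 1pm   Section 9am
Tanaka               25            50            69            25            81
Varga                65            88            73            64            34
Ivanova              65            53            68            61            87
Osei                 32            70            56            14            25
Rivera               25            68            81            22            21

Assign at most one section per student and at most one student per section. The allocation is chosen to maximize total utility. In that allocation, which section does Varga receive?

Optimal: Tanaka→Section 9am (81 points), Varga→Section 1pm (64 points), Ivanova→Section 4pm (65 points), Osei→Section 11am (70 points), Rivera→Section 3pm (81 points) — total 81+64+65+70+81 = 361 points.
Row-greedy (each student in turn takes its best remaining section) gives 291 points, worse by 70.
Varga's own top section is Section 11am (88 points), but forcing Varga→Section 11am and reassigning the rest optimally gives only 343 points — worse by 18.

Varga receives Section 1pm.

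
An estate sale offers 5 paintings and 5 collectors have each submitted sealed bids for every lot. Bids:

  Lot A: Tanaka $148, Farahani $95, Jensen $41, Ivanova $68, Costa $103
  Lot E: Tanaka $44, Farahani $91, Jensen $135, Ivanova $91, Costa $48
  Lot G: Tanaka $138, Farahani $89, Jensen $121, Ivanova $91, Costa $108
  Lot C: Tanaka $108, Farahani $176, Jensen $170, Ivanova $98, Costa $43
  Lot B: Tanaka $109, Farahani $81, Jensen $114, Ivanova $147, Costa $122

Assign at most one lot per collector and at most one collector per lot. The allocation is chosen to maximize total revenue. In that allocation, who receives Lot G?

Costa receives Lot G.

Optimal: Tanaka→Lot A ($148), Farahani→Lot C ($176), Jensen→Lot E ($135), Ivanova→Lot B ($147), Costa→Lot G ($108) — total 148+176+135+147+108 = $714.
Every other assignment is strictly worse.
Costa's own top lot is Lot B ($122), but forcing Costa→Lot B and reassigning the rest optimally gives only $672 — worse by 42.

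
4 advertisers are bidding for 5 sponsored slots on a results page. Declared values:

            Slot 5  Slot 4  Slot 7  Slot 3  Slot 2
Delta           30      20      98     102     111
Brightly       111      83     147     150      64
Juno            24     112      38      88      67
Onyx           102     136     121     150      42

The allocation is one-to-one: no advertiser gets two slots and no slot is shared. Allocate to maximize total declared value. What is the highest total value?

Optimal: Delta→Slot 2 ($111), Brightly→Slot 7 ($147), Juno→Slot 4 ($112), Onyx→Slot 3 ($150) — total 111+147+112+150 = $520.
Row-greedy (each advertiser in turn takes its best remaining slot) gives $494, worse by 26.
Next-best assignment: Delta→Slot 2, Brightly→Slot 3, Juno→Slot 4, Onyx→Slot 7 = $494.
No other one-to-one assignment exceeds $520.

Maximum total: $520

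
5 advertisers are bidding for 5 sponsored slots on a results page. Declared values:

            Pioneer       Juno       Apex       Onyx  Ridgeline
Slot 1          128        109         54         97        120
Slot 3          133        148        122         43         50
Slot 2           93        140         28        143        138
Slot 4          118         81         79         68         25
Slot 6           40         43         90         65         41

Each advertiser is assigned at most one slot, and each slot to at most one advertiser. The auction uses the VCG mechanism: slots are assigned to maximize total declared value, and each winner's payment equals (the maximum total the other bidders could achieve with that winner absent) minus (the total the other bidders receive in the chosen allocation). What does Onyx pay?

Efficient allocation: Pioneer→Slot 4 ($118), Juno→Slot 3 ($148), Apex→Slot 6 ($90), Onyx→Slot 2 ($143), Ridgeline→Slot 1 ($120); total welfare W = $619.
Onyx receives Slot 2 at value $143, so the others get W − 143 = $476.
Without Onyx: best allocation of the remaining 4 bidders over all 5 slots is Pioneer→Slot 1 ($128), Juno→Slot 3 ($148), Apex→Slot 6 ($90), Ridgeline→Slot 2 ($138), total $504.
VCG payment = (others' best without Onyx) − (others' welfare with Onyx) = 504 − 476 = $28.

Onyx pays $28.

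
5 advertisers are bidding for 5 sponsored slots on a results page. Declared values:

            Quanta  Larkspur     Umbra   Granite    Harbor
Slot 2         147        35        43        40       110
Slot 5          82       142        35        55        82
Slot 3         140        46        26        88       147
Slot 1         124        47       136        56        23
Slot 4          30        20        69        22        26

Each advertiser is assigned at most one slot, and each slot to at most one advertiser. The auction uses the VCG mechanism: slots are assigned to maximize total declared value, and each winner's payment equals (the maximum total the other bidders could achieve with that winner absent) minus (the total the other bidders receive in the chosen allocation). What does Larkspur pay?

Larkspur pays $33.

Efficient allocation: Quanta→Slot 2 ($147), Larkspur→Slot 5 ($142), Umbra→Slot 1 ($136), Granite→Slot 4 ($22), Harbor→Slot 3 ($147); total welfare W = $594.
Larkspur receives Slot 5 at value $142, so the others get W − 142 = $452.
Without Larkspur: best allocation of the remaining 4 bidders over all 5 slots is Quanta→Slot 2 ($147), Umbra→Slot 1 ($136), Granite→Slot 5 ($55), Harbor→Slot 3 ($147), total $485.
VCG payment = (others' best without Larkspur) − (others' welfare with Larkspur) = 485 − 452 = $33.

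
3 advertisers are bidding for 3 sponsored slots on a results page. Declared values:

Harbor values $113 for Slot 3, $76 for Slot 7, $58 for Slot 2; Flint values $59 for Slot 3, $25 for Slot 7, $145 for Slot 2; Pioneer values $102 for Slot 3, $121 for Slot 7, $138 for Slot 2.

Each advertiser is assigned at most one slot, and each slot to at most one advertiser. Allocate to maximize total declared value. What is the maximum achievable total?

Optimal: Harbor→Slot 3 ($113), Flint→Slot 2 ($145), Pioneer→Slot 7 ($121) — total 113+145+121 = $379.
Swapping Pioneer↔Flint (Pioneer→Slot 2 $138, Flint→Slot 7 $25) loses 103.

Maximum total: $379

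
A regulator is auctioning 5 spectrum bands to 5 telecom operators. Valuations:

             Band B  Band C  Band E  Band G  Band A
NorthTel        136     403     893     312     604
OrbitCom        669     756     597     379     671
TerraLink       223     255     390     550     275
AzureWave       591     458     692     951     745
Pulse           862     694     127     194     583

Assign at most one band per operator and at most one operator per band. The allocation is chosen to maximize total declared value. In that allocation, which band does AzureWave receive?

AzureWave receives Band A.

Optimal: NorthTel→Band E ($893M), OrbitCom→Band C ($756M), TerraLink→Band G ($550M), AzureWave→Band A ($745M), Pulse→Band B ($862M) — total 893+756+550+745+862 = $3806M.
Max-entry greedy (repeatedly take the single best remaining cell) gives $3737M, worse by 69.
Next-best assignment: NorthTel→Band E, OrbitCom→Band C, TerraLink→Band A, AzureWave→Band G, Pulse→Band B = $3737M.
Swapping NorthTel↔OrbitCom (NorthTel→Band C $403M, OrbitCom→Band E $597M) loses 649.
Checked against all permutations: $3806M is optimal.
AzureWave's own top band is Band G ($951M), but forcing AzureWave→Band G and reassigning the rest optimally gives only $3737M — worse by 69.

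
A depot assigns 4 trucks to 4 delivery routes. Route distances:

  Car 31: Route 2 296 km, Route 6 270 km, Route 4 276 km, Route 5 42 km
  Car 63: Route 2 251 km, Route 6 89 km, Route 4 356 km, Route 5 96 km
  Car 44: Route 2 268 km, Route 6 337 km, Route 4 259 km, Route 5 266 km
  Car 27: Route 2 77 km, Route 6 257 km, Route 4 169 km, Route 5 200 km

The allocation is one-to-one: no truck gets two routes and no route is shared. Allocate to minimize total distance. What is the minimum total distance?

Optimal: Car 31→Route 5 (42 km), Car 63→Route 6 (89 km), Car 44→Route 4 (259 km), Car 27→Route 2 (77 km) — total 42+89+259+77 = 467 km.
Swapping Car 27↔Car 44 (Car 27→Route 4 169 km, Car 44→Route 2 268 km) adds 101.
Every other assignment is strictly worse.

Min total: 467 km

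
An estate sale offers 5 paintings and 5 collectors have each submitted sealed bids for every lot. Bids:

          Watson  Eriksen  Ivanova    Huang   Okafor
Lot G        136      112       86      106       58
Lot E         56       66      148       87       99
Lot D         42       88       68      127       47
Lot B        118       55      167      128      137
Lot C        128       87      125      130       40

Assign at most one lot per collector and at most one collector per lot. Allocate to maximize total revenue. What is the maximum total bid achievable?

Maximum total: $652

Optimal: Watson→Lot C ($128), Eriksen→Lot G ($112), Ivanova→Lot E ($148), Huang→Lot D ($127), Okafor→Lot B ($137) — total 128+112+148+127+137 = $652.
Column-greedy (each lot in turn goes to its best remaining collector) gives $635, worse by 17.
Next-best assignment: Watson→Lot G, Eriksen→Lot D, Ivanova→Lot E, Huang→Lot C, Okafor→Lot B = $639.
Swapping Watson↔Huang (Watson→Lot D $42, Huang→Lot C $130) loses 83.
No other one-to-one assignment exceeds $652.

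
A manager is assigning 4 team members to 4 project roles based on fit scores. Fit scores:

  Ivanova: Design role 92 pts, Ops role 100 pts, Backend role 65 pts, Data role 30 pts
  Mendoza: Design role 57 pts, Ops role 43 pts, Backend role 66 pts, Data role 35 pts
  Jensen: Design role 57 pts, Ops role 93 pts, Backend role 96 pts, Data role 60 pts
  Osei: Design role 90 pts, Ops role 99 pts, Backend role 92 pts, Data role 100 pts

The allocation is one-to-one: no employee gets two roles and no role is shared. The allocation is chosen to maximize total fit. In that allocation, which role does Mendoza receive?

Optimal: Ivanova→Ops role (100 pts), Mendoza→Design role (57 pts), Jensen→Backend role (96 pts), Osei→Data role (100 pts) — total 100+57+96+100 = 353 pts.
Row-greedy (each employee in turn takes its best remaining role) gives 316 pts, worse by 37.
Next-best assignment: Ivanova→Design role, Mendoza→Backend role, Jensen→Ops role, Osei→Data role = 351 pts.
Swapping Osei↔Mendoza (Osei→Design role 90 pts, Mendoza→Data role 35 pts) loses 32.
Mendoza's own top role is Backend role (66 pts), but forcing Mendoza→Backend role and reassigning the rest optimally gives only 351 pts — worse by 2.

Mendoza receives Design role.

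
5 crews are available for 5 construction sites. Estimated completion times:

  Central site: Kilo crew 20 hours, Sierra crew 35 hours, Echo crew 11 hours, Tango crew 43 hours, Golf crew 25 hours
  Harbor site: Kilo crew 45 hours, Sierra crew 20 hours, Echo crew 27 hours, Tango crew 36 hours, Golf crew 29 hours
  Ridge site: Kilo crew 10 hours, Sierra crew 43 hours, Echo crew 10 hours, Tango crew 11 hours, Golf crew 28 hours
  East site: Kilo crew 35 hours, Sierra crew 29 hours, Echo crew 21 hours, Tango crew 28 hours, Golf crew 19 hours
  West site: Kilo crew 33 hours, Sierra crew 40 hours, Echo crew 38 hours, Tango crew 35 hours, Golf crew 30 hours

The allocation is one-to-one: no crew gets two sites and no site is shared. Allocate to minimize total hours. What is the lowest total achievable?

Optimal: Kilo crew→West site (33 hours), Sierra crew→Harbor site (20 hours), Echo crew→Central site (11 hours), Tango crew→Ridge site (11 hours), Golf crew→East site (19 hours) — total 33+20+11+11+19 = 94 hours.
Row-greedy (each crew in turn takes its cheapest remaining site) gives 99 hours, worse by 5.
Swapping Tango crew↔Echo crew (Tango crew→Central site 43 hours, Echo crew→Ridge site 10 hours) adds 31.
Checked against all permutations: 94 hours is optimal.

Minimum total: 94 hours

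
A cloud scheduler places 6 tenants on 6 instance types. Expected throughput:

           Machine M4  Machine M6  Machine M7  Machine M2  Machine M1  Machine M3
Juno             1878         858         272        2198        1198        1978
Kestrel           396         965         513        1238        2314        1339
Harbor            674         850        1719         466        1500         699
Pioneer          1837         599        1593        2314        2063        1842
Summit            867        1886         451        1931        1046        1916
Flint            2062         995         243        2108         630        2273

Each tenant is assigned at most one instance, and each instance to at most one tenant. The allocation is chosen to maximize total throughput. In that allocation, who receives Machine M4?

Juno receives Machine M4.

Optimal: Juno→Machine M4 (1878 ops/s), Kestrel→Machine M1 (2314 ops/s), Harbor→Machine M7 (1719 ops/s), Pioneer→Machine M2 (2314 ops/s), Summit→Machine M6 (1886 ops/s), Flint→Machine M3 (2273 ops/s) — total 1878+2314+1719+2314+1886+2273 = 12384 ops/s.
Row-greedy (each tenant in turn takes its best remaining instance) gives 12021 ops/s, worse by 363.
Checked against all permutations: 12384 ops/s is optimal.
Juno's own top instance is Machine M2 (2198 ops/s), but forcing Juno→Machine M2 and reassigning the rest optimally gives only 12227 ops/s — worse by 157.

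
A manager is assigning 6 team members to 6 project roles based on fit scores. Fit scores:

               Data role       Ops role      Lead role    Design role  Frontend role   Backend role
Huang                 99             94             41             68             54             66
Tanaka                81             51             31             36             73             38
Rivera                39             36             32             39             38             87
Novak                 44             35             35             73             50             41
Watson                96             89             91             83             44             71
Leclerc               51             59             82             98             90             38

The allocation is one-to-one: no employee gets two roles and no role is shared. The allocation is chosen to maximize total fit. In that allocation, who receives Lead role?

Watson receives Lead role.

This is a one-to-one assignment (maximum-weight bipartite matching).
Optimal: Huang→Ops role (94 pts), Tanaka→Data role (81 pts), Rivera→Backend role (87 pts), Novak→Design role (73 pts), Watson→Lead role (91 pts), Leclerc→Frontend role (90 pts) — total 94+81+87+73+91+90 = 516 pts.
Watson's own top role is Data role (96 pts), but forcing Watson→Data role and reassigning the rest optimally gives only 505 pts — worse by 11.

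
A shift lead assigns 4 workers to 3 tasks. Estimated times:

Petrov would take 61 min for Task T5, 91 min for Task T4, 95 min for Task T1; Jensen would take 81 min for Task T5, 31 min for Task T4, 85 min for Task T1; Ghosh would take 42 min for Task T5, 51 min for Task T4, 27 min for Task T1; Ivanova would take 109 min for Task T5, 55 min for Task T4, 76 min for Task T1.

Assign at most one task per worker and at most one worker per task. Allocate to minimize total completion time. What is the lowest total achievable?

Minimum total: 119 min

Optimal: Petrov→Task T5 (61 min), Jensen→Task T4 (31 min), Ghosh→Task T1 (27 min) — total 61+31+27 = 119 min.
Column-greedy (each task in turn goes to its cheapest remaining worker) gives 149 min, worse by 30.
No other one-to-one assignment undercuts 119 min.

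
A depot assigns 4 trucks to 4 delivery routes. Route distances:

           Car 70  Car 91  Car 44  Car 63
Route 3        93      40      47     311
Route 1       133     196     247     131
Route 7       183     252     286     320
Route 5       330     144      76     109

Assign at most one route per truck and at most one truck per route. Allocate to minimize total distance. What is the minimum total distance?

Minimum total: 430 km

Optimal: Car 70→Route 7 (183 km), Car 91→Route 3 (40 km), Car 44→Route 5 (76 km), Car 63→Route 1 (131 km) — total 183+40+76+131 = 430 km.
Swapping Car 63↔Car 70 (Car 63→Route 7 320 km, Car 70→Route 1 133 km) adds 139.
No other one-to-one assignment undercuts 430 km.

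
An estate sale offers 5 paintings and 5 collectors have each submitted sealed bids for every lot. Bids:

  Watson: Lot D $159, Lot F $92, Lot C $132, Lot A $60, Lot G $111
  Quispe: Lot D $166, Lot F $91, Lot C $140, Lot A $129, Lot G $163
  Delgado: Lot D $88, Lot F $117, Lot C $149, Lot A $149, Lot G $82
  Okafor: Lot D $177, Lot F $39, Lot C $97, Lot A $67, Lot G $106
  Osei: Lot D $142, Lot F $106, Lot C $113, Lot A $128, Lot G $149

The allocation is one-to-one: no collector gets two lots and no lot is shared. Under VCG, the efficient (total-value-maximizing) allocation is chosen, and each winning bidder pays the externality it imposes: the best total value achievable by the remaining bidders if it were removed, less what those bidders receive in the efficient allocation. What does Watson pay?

Efficient allocation: Watson→Lot C ($132), Quispe→Lot G ($163), Delgado→Lot A ($149), Okafor→Lot D ($177), Osei→Lot F ($106); total welfare W = $727.
Watson receives Lot C at value $132, so the others get W − 132 = $595.
Without Watson: best allocation of the remaining 4 bidders over all 5 lots is Quispe→Lot G ($163), Delgado→Lot C ($149), Okafor→Lot D ($177), Osei→Lot A ($128), total $617.
VCG payment = (others' best without Watson) − (others' welfare with Watson) = 617 − 595 = $22.

Watson pays $22.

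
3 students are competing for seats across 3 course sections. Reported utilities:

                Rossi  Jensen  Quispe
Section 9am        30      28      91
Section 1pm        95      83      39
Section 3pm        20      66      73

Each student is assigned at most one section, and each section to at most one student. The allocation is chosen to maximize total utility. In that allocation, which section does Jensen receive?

This is the linear assignment problem.
Optimal: Rossi→Section 1pm (95 points), Jensen→Section 3pm (66 points), Quispe→Section 9am (91 points) — total 95+66+91 = 252 points.
Jensen's own top section is Section 1pm (83 points), but forcing Jensen→Section 1pm and reassigning the rest optimally gives only 194 points — worse by 58.

Jensen receives Section 3pm.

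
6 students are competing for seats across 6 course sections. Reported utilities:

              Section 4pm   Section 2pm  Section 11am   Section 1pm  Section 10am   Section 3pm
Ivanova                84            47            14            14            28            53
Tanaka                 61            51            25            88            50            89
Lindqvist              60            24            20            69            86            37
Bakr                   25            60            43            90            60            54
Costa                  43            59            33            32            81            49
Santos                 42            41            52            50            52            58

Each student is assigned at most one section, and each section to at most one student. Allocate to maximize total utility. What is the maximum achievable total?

Maximum total: 460 points

Optimal: Ivanova→Section 4pm (84 points), Tanaka→Section 3pm (89 points), Lindqvist→Section 10am (86 points), Bakr→Section 1pm (90 points), Costa→Section 2pm (59 points), Santos→Section 11am (52 points) — total 84+89+86+90+59+52 = 460 points.
Column-greedy (each section in turn goes to its best remaining student) gives 419 points, worse by 41.
Next-best assignment: Ivanova→Section 4pm, Tanaka→Section 3pm, Lindqvist→Section 1pm, Bakr→Section 2pm, Costa→Section 10am, Santos→Section 11am = 435 points.
Swapping Ivanova↔Santos (Ivanova→Section 11am 14 points, Santos→Section 4pm 42 points) loses 80.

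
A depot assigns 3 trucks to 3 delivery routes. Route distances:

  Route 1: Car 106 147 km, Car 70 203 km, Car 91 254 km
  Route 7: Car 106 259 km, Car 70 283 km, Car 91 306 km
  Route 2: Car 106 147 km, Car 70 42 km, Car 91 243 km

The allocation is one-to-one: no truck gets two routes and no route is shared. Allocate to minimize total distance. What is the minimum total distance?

This is the linear assignment problem.
Optimal: Car 106→Route 1 (147 km), Car 70→Route 2 (42 km), Car 91→Route 7 (306 km) — total 147+42+306 = 495 km.
Column-greedy (each route in turn goes to its cheapest remaining truck) gives 673 km, worse by 178.
Every other assignment is strictly worse.

Minimum total: 495 km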